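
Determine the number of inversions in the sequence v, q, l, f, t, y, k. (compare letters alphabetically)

12

Listing every pair i<j with a[i]>a[j] (using 0-based positions):
(0,1): v > q
(0,2): v > l
(0,3): v > f
(0,4): v > t
(0,6): v > k
(1,2): q > l
(1,3): q > f
(1,6): q > k
(2,3): l > f
(2,6): l > k
(4,6): t > k
(5,6): y > k
That's 12 pairs.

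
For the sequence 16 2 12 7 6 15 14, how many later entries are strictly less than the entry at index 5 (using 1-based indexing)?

The element at index 5 is 6.
Elements after it: 15, 14
None of them are smaller than 6.

0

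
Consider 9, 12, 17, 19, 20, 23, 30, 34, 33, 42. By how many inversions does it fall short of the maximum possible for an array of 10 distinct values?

Maximum inversions for 10 distinct elements is C(10, 2) = 10·9/2 = 45.
Current inversions — for each element, count later smaller elements:
9: 0
12: 0
17: 0
19: 0
20: 0
23: 0
30: 0
34: 1
33: 0
42: 0
Current total: 0 + 0 + 0 + 0 + 0 + 0 + 0 + 1 + 0 + 0 = 1
Shortfall: 45 − 1 = 44

44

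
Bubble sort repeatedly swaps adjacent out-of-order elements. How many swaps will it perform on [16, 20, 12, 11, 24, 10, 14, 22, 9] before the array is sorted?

22

The minimum number of adjacent swaps to sort an array equals its inversion count, since every such swap removes exactly one inversion.
Count inversions — for each element, later elements that are smaller:
16: 12, 11, 10, 14, 9 → 5
20: 12, 11, 10, 14, 9 → 5
12: 11, 10, 9 → 3
11: 10, 9 → 2
24: 10, 14, 22, 9 → 4
10: 9 → 1
14: 9 → 1
22: 9 → 1
9: none → 0
Total inversions: 5 + 5 + 3 + 2 + 4 + 1 + 1 + 1 + 0 = 22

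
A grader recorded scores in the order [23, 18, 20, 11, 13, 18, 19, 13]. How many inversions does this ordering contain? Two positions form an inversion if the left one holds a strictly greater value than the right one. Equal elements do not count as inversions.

Count, for each position, how many later elements it exceeds:
23: 7
18: 3
20: 5
11: 0
13: 0
18: 1
19: 1
13: 0
Sum: 7 + 3 + 5 + 0 + 0 + 1 + 1 + 0 = 17

17 inversions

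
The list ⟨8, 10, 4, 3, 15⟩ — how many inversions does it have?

Out-of-order index pairs (0-indexed):
(0,2): 8 > 4
(0,3): 8 > 3
(1,2): 10 > 4
(1,3): 10 > 3
(2,3): 4 > 3
That's 5 pairs.

5 inversions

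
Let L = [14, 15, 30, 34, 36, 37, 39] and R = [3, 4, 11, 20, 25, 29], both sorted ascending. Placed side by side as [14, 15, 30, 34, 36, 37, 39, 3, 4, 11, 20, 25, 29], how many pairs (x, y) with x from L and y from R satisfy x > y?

36

Take each right-half value and tally the left-half values above it:
r = 3: 14, 15, 30, 34, 36, 37, 39 → 7
r = 4: 14, 15, 30, 34, 36, 37, 39 → 7
r = 11: 14, 15, 30, 34, 36, 37, 39 → 7
r = 20: 30, 34, 36, 37, 39 → 5
r = 25: 30, 34, 36, 37, 39 → 5
r = 29: 30, 34, 36, 37, 39 → 5
Cross-inversions: 7 + 7 + 7 + 5 + 5 + 5 = 36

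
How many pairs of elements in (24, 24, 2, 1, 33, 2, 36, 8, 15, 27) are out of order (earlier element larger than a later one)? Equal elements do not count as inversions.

Element-by-element contributions:
24 → 2, 1, 2, 8, 15 → 5
24 → 2, 1, 2, 8, 15 → 5
2 → 1 → 1
1 → none → 0
33 → 2, 8, 15, 27 → 4
2 → none → 0
36 → 8, 15, 27 → 3
8 → none → 0
15 → none → 0
27 → none → 0
Sum: 5 + 5 + 1 + 0 + 4 + 0 + 3 + 0 + 0 + 0 = 18

18 inversions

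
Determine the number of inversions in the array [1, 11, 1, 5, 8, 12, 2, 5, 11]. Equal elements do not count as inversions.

11

Element-by-element contributions:
1 → none → 0
11 → 1, 5, 8, 2, 5 → 5
1 → none → 0
5 → 2 → 1
8 → 2, 5 → 2
12 → 2, 5, 11 → 3
2 → none → 0
5 → none → 0
11 → none → 0
Sum: 0 + 5 + 0 + 1 + 2 + 3 + 0 + 0 + 0 = 11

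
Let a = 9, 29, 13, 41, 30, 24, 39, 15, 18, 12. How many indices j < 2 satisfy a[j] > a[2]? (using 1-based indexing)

0

The element at index 2 is 29.
Elements before it: 9
None of them are larger than 29.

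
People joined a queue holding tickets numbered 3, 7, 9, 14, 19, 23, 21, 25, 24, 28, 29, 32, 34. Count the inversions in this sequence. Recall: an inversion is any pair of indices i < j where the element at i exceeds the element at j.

2

Count, for each position, how many later elements it exceeds:
3 → none → 0
7 → none → 0
9 → none → 0
14 → none → 0
19 → none → 0
23 → 21 → 1
21 → none → 0
25 → 24 → 1
24 → none → 0
28 → none → 0
29 → none → 0
32 → none → 0
34 → none → 0
Sum: 0 + 0 + 0 + 0 + 0 + 1 + 0 + 1 + 0 + 0 + 0 + 0 + 0 = 2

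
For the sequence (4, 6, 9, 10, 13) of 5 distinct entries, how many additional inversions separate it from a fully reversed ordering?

Maximum inversions for 5 distinct elements is C(5, 2) = 5·4/2 = 10.
Current inversions — for each element, count later smaller elements:
4: 0
6: 0
9: 0
10: 0
13: 0
Current total: 0 + 0 + 0 + 0 + 0 = 0
Shortfall: 10 − 0 = 10

10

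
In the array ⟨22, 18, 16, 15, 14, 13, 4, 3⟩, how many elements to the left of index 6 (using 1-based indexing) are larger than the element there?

5

The element at index 6 is 13.
Elements before it: 22, 18, 16, 15, 14
Those larger than 13: 22, 18, 16, 15, 14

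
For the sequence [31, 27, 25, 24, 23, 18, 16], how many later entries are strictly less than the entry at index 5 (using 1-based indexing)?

The element at index 5 is 23.
Elements after it: 18, 16
Those smaller than 23: 18, 16

2 such elements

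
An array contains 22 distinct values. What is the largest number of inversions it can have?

The maximum occurs when the array is in strictly decreasing order: every one of the C(22, 2) pairs is inverted.
C(22, 2) = 22·21/2 = 231

There are 231 inversions.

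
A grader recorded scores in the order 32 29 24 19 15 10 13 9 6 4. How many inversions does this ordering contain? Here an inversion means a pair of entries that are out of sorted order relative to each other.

Count, for each position, how many later elements it exceeds:
32 → 29, 24, 19, 15, 10, 13, 9, 6, 4 → 9
29 → 24, 19, 15, 10, 13, 9, 6, 4 → 8
24 → 19, 15, 10, 13, 9, 6, 4 → 7
19 → 15, 10, 13, 9, 6, 4 → 6
15 → 10, 13, 9, 6, 4 → 5
10 → 9, 6, 4 → 3
13 → 9, 6, 4 → 3
9 → 6, 4 → 2
6 → 4 → 1
4 → none → 0
Sum: 9 + 8 + 7 + 6 + 5 + 3 + 3 + 2 + 1 + 0 = 44

Inversions: 44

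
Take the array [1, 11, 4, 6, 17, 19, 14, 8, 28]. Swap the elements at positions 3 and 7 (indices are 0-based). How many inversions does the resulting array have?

9 inversions

Positions 3 and 7 hold 6 and 8; after swapping, the array is [1, 11, 4, 8, 17, 19, 14, 6, 28].
For each element, count later entries that are smaller:
1 → none → 0
11 → 4, 8, 6 → 3
4 → none → 0
8 → 6 → 1
17 → 14, 6 → 2
19 → 14, 6 → 2
14 → 6 → 1
6 → none → 0
28 → none → 0
Sum: 0 + 3 + 0 + 1 + 2 + 2 + 1 + 0 + 0 = 9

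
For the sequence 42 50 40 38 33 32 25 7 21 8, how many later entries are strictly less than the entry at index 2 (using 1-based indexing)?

8

The element at index 2 is 50.
Elements after it: 40, 38, 33, 32, 25, 7, 21, 8
Those smaller than 50: 40, 38, 33, 32, 25, 7, 21, 8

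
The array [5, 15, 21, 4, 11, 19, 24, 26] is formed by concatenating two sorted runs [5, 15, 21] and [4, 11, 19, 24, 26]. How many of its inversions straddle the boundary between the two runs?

Split inversions: 6

For each element r of the right run, count left-run elements greater than r:
r = 4: 5, 15, 21 → 3
r = 11: 15, 21 → 2
r = 19: 21 → 1
r = 24: none → 0
r = 26: none → 0
Cross-inversions: 3 + 2 + 1 + 0 + 0 = 6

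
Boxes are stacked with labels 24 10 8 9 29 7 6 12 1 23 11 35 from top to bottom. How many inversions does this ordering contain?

Count, for each position, how many later elements it exceeds:
24: 9
10: 5
8: 3
9: 3
29: 6
7: 2
6: 1
12: 2
1: 0
23: 1
11: 0
35: 0
Sum: 9 + 5 + 3 + 3 + 6 + 2 + 1 + 2 + 0 + 1 + 0 + 0 = 32

32 out-of-order pairs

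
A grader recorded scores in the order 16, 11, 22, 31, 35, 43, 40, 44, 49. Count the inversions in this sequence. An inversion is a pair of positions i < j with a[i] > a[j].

2

Element-by-element contributions:
16: 1
11: 0
22: 0
31: 0
35: 0
43: 1
40: 0
44: 0
49: 0
Sum: 1 + 0 + 0 + 0 + 0 + 1 + 0 + 0 + 0 = 2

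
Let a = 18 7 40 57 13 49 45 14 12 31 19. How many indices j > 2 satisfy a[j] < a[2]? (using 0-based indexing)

5 such elements

The element at index 2 is 40.
Elements after it: 57, 13, 49, 45, 14, 12, 31, 19
Those smaller than 40: 13, 14, 12, 31, 19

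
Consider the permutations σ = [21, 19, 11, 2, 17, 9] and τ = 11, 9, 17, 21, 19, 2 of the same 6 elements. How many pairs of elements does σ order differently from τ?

9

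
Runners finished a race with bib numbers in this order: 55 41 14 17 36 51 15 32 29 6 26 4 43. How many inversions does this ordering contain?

50 inversions

Sweep left to right; for each value list the smaller values that follow it:
55: 12
41: 9
14: 2
17: 3
36: 6
51: 7
15: 2
32: 4
29: 3
6: 1
26: 1
4: 0
43: 0
Sum: 12 + 9 + 2 + 3 + 6 + 7 + 2 + 4 + 3 + 1 + 1 + 0 + 0 = 50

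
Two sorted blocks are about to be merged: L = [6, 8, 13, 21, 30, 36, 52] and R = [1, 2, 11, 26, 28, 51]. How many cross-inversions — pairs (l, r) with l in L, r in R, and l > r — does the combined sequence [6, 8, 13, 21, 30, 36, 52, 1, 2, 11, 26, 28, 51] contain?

26

Take each right-half value and tally the left-half values above it:
r = 1: 6, 8, 13, 21, 30, 36, 52 → 7
r = 2: 6, 8, 13, 21, 30, 36, 52 → 7
r = 11: 13, 21, 30, 36, 52 → 5
r = 26: 30, 36, 52 → 3
r = 28: 30, 36, 52 → 3
r = 51: 52 → 1
Cross-inversions: 7 + 7 + 5 + 3 + 3 + 1 = 26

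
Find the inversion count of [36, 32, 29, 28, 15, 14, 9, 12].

27 out-of-order pairs

Count, for each position, how many later elements it exceeds:
36 → 32, 29, 28, 15, 14, 9, 12 → 7
32 → 29, 28, 15, 14, 9, 12 → 6
29 → 28, 15, 14, 9, 12 → 5
28 → 15, 14, 9, 12 → 4
15 → 14, 9, 12 → 3
14 → 9, 12 → 2
9 → none → 0
12 → none → 0
Sum: 7 + 6 + 5 + 4 + 3 + 2 + 0 + 0 = 27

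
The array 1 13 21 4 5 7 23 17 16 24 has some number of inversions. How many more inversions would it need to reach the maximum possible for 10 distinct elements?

Maximum inversions for 10 distinct elements is C(10, 2) = 10·9/2 = 45.
Current inversions — for each element, count later smaller elements:
1: 0
13: 3
21: 5
4: 0
5: 0
7: 0
23: 2
17: 1
16: 0
24: 0
Current total: 0 + 3 + 5 + 0 + 0 + 0 + 2 + 1 + 0 + 0 = 11
Shortfall: 45 − 11 = 34

34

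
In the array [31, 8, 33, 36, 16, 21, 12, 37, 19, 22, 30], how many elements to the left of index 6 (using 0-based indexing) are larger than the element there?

The element at index 6 is 12.
Elements before it: 31, 8, 33, 36, 16, 21
Those larger than 12: 31, 33, 36, 16, 21

5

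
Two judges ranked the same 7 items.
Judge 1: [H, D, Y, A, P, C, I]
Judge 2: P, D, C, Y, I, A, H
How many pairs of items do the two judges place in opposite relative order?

Assign each item its position (1..7) in the first ordering, then rewrite the second ordering as that position sequence:
positions: H→1, D→2, Y→3, A→4, P→5, C→6, I→7
second ordering as positions: [5, 2, 6, 3, 7, 4, 1]
Discordant pairs = inversions in this position sequence.
5: 2, 3, 4, 1 → 4
2: 1 → 1
6: 3, 4, 1 → 3
3: 1 → 1
7: 4, 1 → 2
4: 1 → 1
1: 0
Total: 4 + 1 + 3 + 1 + 2 + 1 + 0 = 12

12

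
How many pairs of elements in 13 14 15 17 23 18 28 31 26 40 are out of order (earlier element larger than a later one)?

Element-by-element contributions:
13 → none → 0
14 → none → 0
15 → none → 0
17 → none → 0
23 → 18 → 1
18 → none → 0
28 → 26 → 1
31 → 26 → 1
26 → none → 0
40 → none → 0
Sum: 0 + 0 + 0 + 0 + 1 + 0 + 1 + 1 + 0 + 0 = 3

3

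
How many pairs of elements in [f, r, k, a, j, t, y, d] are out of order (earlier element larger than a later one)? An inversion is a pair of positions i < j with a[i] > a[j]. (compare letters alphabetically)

For each element, count later entries that are smaller:
f → a, d → 2
r → k, a, j, d → 4
k → a, j, d → 3
a → none → 0
j → d → 1
t → d → 1
y → d → 1
d → none → 0
Sum: 2 + 4 + 3 + 0 + 1 + 1 + 1 + 0 = 12

12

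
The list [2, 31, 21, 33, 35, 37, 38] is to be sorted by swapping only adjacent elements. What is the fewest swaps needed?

Each adjacent swap fixes exactly one inversion, so the minimum swap count equals the number of inversions.
Count inversions — for each element, later elements that are smaller:
2: none → 0
31: 21 → 1
21: none → 0
33: none → 0
35: none → 0
37: none → 0
38: none → 0
Total inversions: 0 + 1 + 0 + 0 + 0 + 0 + 0 = 1

There is 1 adjacent swap.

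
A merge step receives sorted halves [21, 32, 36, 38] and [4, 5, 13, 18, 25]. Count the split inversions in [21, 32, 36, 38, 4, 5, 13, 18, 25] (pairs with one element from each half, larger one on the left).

19

Take each right-half value and tally the left-half values above it:
r = 4: 21, 32, 36, 38 → 4
r = 5: 21, 32, 36, 38 → 4
r = 13: 21, 32, 36, 38 → 4
r = 18: 21, 32, 36, 38 → 4
r = 25: 32, 36, 38 → 3
Cross-inversions: 4 + 4 + 4 + 4 + 3 = 19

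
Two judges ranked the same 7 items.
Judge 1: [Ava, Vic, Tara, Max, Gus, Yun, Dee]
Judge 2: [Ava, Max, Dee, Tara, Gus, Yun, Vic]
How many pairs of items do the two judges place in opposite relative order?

9

Assign each item its position (1..7) in the first ordering, then rewrite the second ordering as that position sequence:
positions: Ava→1, Vic→2, Tara→3, Max→4, Gus→5, Yun→6, Dee→7
second ordering as positions: [1, 4, 7, 3, 5, 6, 2]
Discordant pairs = inversions in this position sequence.
1: 0
4: 3, 2 → 2
7: 3, 5, 6, 2 → 4
3: 2 → 1
5: 2 → 1
6: 2 → 1
2: 0
Total: 0 + 2 + 4 + 1 + 1 + 1 + 0 = 9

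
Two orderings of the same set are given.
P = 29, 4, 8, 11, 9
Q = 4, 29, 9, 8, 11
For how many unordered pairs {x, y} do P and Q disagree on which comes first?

Assign each item its position (1..5) in the first ordering, then rewrite the second ordering as that position sequence:
positions: 29→1, 4→2, 8→3, 11→4, 9→5
second ordering as positions: [2, 1, 5, 3, 4]
Discordant pairs = inversions in this position sequence.
2: 1 → 1
1: 0
5: 3, 4 → 2
3: 0
4: 0
Total: 1 + 0 + 2 + 0 + 0 = 3

Disagreeing pairs: 3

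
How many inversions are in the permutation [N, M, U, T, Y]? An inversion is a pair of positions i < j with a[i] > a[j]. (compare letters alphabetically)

2

Out-of-order index pairs (0-indexed):
(0,1): N > M
(2,3): U > T
That's 2 pairs.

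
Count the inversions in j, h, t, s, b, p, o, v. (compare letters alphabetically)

Element-by-element contributions:
j: 2
h: 1
t: 4
s: 3
b: 0
p: 1
o: 0
v: 0
Sum: 2 + 1 + 4 + 3 + 0 + 1 + 0 + 0 = 11

11 inversions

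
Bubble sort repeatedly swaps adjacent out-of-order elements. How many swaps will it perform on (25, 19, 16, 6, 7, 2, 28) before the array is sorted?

Minimum adjacent swaps = number of inversions (each swap of adjacent out-of-order elements removes one inversion and no swap can remove more).
Count inversions — for each element, later elements that are smaller:
25: 19, 16, 6, 7, 2 → 5
19: 16, 6, 7, 2 → 4
16: 6, 7, 2 → 3
6: 2 → 1
7: 2 → 1
2: none → 0
28: none → 0
Total inversions: 5 + 4 + 3 + 1 + 1 + 0 + 0 = 14

14 adjacent swaps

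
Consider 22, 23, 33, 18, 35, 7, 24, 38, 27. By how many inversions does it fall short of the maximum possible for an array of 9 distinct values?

Maximum inversions for 9 distinct elements is C(9, 2) = 9·8/2 = 36.
Current inversions — for each element, count later smaller elements:
22: 2
23: 2
33: 4
18: 1
35: 3
7: 0
24: 0
38: 1
27: 0
Current total: 2 + 2 + 4 + 1 + 3 + 0 + 0 + 1 + 0 = 13
Shortfall: 36 − 13 = 23

23 inversions short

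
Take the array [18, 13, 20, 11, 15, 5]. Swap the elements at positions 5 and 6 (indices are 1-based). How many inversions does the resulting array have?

Positions 5 and 6 hold 15 and 5; after swapping, the array is [18, 13, 20, 11, 5, 15].
For each element, count later entries that are smaller:
18 → 13, 11, 5, 15 → 4
13 → 11, 5 → 2
20 → 11, 5, 15 → 3
11 → 5 → 1
5 → none → 0
15 → none → 0
Sum: 4 + 2 + 3 + 1 + 0 + 0 = 10

10 inversions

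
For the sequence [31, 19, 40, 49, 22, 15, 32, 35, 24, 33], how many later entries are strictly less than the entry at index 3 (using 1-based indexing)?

6 such elements

The element at index 3 is 40.
Elements after it: 49, 22, 15, 32, 35, 24, 33
Those smaller than 40: 22, 15, 32, 35, 24, 33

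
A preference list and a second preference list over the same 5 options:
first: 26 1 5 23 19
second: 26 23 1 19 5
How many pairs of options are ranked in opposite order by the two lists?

Assign each item its position (1..5) in the first ordering, then rewrite the second ordering as that position sequence:
positions: 26→1, 1→2, 5→3, 23→4, 19→5
second ordering as positions: [1, 4, 2, 5, 3]
Discordant pairs = inversions in this position sequence.
1: 0
4: 2, 3 → 2
2: 0
5: 3 → 1
3: 0
Total: 0 + 2 + 0 + 1 + 0 = 3

3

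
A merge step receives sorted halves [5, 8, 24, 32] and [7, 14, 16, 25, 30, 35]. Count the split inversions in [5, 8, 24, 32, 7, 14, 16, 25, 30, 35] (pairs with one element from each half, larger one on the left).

9 cross-inversions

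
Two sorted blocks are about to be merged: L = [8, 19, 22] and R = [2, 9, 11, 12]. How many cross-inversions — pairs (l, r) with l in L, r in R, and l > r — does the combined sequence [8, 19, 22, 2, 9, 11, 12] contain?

Count, for every r in R, how many entries of L exceed r:
r = 2: 8, 19, 22 → 3
r = 9: 19, 22 → 2
r = 11: 19, 22 → 2
r = 12: 19, 22 → 2
Cross-inversions: 3 + 2 + 2 + 2 = 9

9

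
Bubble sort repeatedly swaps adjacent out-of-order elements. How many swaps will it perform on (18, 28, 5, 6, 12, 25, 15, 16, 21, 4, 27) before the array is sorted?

25 swaps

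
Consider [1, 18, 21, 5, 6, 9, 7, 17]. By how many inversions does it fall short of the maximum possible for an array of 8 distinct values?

Maximum inversions for 8 distinct elements is C(8, 2) = 8·7/2 = 28.
Current inversions — for each element, count later smaller elements:
1: 0
18: 5
21: 5
5: 0
6: 0
9: 1
7: 0
17: 0
Current total: 0 + 5 + 5 + 0 + 0 + 1 + 0 + 0 = 11
Shortfall: 28 − 11 = 17

17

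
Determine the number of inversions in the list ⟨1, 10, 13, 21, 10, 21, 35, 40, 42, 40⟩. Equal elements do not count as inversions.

Sweep left to right; for each value list the smaller values that follow it:
1: 0
10: 0
13: 1
21: 1
10: 0
21: 0
35: 0
40: 0
42: 1
40: 0
Sum: 0 + 0 + 1 + 1 + 0 + 0 + 0 + 0 + 1 + 0 = 3

Out-of-order pairs: 3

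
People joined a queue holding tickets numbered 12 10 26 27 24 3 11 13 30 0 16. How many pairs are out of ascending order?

28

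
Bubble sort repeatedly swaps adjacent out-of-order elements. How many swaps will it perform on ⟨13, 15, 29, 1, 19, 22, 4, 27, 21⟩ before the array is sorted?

There are 14 adjacent swaps.

Each adjacent swap fixes exactly one inversion, so the minimum swap count equals the number of inversions.
Count inversions — for each element, later elements that are smaller:
13: 1, 4 → 2
15: 1, 4 → 2
29: 1, 19, 22, 4, 27, 21 → 6
1: none → 0
19: 4 → 1
22: 4, 21 → 2
4: none → 0
27: 21 → 1
21: none → 0
Total inversions: 2 + 2 + 6 + 0 + 1 + 2 + 0 + 1 + 0 = 14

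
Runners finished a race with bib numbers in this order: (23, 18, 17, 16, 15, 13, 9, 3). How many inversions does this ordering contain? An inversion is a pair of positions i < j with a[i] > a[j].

28 inversions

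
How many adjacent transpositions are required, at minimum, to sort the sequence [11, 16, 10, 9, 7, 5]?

14 adjacent swaps

Each adjacent swap fixes exactly one inversion, so the minimum swap count equals the number of inversions.
Count inversions — for each element, later elements that are smaller:
11: 10, 9, 7, 5 → 4
16: 10, 9, 7, 5 → 4
10: 9, 7, 5 → 3
9: 7, 5 → 2
7: 5 → 1
5: none → 0
Total inversions: 4 + 4 + 3 + 2 + 1 + 0 = 14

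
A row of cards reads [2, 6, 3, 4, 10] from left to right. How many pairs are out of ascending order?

Element-by-element contributions:
2 → none → 0
6 → 3, 4 → 2
3 → none → 0
4 → none → 0
10 → none → 0
Sum: 0 + 2 + 0 + 0 + 0 = 2

2 inversions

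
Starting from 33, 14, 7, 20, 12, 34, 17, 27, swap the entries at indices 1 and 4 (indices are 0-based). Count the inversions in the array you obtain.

Positions 1 and 4 hold 14 and 12; after swapping, the array is [33, 12, 7, 20, 14, 34, 17, 27].
Sweep left to right; for each value list the smaller values that follow it:
33 → 12, 7, 20, 14, 17, 27 → 6
12 → 7 → 1
7 → none → 0
20 → 14, 17 → 2
14 → none → 0
34 → 17, 27 → 2
17 → none → 0
27 → none → 0
Sum: 6 + 1 + 0 + 2 + 0 + 2 + 0 + 0 = 11

11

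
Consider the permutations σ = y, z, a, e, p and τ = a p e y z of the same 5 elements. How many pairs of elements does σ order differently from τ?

7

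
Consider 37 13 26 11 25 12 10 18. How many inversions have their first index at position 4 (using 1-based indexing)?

The element at index 4 is 11.
Elements after it: 25, 12, 10, 18
Those smaller than 11: 10

1 such element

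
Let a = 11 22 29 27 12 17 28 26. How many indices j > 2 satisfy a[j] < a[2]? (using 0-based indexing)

5

The element at index 2 is 29.
Elements after it: 27, 12, 17, 28, 26
Those smaller than 29: 27, 12, 17, 28, 26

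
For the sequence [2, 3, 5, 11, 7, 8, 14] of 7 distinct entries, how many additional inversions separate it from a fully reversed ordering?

Maximum inversions for 7 distinct elements is C(7, 2) = 7·6/2 = 21.
Current inversions — for each element, count later smaller elements:
2: 0
3: 0
5: 0
11: 2
7: 0
8: 0
14: 0
Current total: 0 + 0 + 0 + 2 + 0 + 0 + 0 = 2
Shortfall: 21 − 2 = 19

19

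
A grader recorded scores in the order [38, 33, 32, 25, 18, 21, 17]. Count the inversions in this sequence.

20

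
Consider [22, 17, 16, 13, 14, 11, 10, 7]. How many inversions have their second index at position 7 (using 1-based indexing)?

The element at index 7 is 10.
Elements before it: 22, 17, 16, 13, 14, 11
Those larger than 10: 22, 17, 16, 13, 14, 11

6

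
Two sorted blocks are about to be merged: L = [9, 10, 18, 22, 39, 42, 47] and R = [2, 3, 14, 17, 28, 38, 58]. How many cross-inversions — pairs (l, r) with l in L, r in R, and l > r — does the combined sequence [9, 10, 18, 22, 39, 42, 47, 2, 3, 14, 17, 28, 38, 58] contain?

Take each right-half value and tally the left-half values above it:
r = 2: 9, 10, 18, 22, 39, 42, 47 → 7
r = 3: 9, 10, 18, 22, 39, 42, 47 → 7
r = 14: 18, 22, 39, 42, 47 → 5
r = 17: 18, 22, 39, 42, 47 → 5
r = 28: 39, 42, 47 → 3
r = 38: 39, 42, 47 → 3
r = 58: none → 0
Cross-inversions: 7 + 7 + 5 + 5 + 3 + 3 + 0 = 30

30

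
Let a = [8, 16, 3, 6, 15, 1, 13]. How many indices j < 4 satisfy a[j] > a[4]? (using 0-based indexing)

The element at index 4 is 15.
Elements before it: 8, 16, 3, 6
Those larger than 15: 16

1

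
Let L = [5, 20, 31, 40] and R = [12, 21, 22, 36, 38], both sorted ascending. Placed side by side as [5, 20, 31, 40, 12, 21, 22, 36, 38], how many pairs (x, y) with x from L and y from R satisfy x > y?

9 cross-inversions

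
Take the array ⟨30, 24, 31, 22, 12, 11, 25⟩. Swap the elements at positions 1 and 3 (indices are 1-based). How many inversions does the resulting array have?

Inversions: 16

Positions 1 and 3 hold 30 and 31; after swapping, the array is [31, 24, 30, 22, 12, 11, 25].
For each element, count later entries that are smaller:
31 → 24, 30, 22, 12, 11, 25 → 6
24 → 22, 12, 11 → 3
30 → 22, 12, 11, 25 → 4
22 → 12, 11 → 2
12 → 11 → 1
11 → none → 0
25 → none → 0
Sum: 6 + 3 + 4 + 2 + 1 + 0 + 0 = 16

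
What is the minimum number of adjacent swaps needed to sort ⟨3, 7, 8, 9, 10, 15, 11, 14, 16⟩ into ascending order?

2

Each adjacent swap fixes exactly one inversion, so the minimum swap count equals the number of inversions.
Count inversions — for each element, later elements that are smaller:
3: none → 0
7: none → 0
8: none → 0
9: none → 0
10: none → 0
15: 11, 14 → 2
11: none → 0
14: none → 0
16: none → 0
Total inversions: 0 + 0 + 0 + 0 + 0 + 2 + 0 + 0 + 0 = 2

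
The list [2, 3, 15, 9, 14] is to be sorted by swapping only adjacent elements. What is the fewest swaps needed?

Minimum adjacent swaps = number of inversions (each swap of adjacent out-of-order elements removes one inversion and no swap can remove more).
Count inversions — for each element, later elements that are smaller:
2: none → 0
3: none → 0
15: 9, 14 → 2
9: none → 0
14: none → 0
Total inversions: 0 + 0 + 2 + 0 + 0 = 2

2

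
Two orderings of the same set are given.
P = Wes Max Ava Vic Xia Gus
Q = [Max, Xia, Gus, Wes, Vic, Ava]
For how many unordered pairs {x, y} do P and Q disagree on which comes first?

8 disagreeing pairs

Assign each item its position (1..6) in the first ordering, then rewrite the second ordering as that position sequence:
positions: Wes→1, Max→2, Ava→3, Vic→4, Xia→5, Gus→6
second ordering as positions: [2, 5, 6, 1, 4, 3]
Discordant pairs = inversions in this position sequence.
2: 1 → 1
5: 1, 4, 3 → 3
6: 1, 4, 3 → 3
1: 0
4: 3 → 1
3: 0
Total: 1 + 3 + 3 + 0 + 1 + 0 = 8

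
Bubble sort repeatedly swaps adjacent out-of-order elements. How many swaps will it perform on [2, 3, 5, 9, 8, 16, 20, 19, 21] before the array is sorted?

2 swaps

The minimum number of adjacent swaps to sort an array equals its inversion count, since every such swap removes exactly one inversion.
Count inversions — for each element, later elements that are smaller:
2: none → 0
3: none → 0
5: none → 0
9: 8 → 1
8: none → 0
16: none → 0
20: 19 → 1
19: none → 0
21: none → 0
Total inversions: 0 + 0 + 0 + 1 + 0 + 0 + 1 + 0 + 0 = 2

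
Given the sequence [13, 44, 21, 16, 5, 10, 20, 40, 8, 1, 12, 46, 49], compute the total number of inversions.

There are 36 inversions.

Element-by-element contributions:
13: 5
44: 9
21: 7
16: 5
5: 1
10: 2
20: 3
40: 3
8: 1
1: 0
12: 0
46: 0
49: 0
Sum: 5 + 9 + 7 + 5 + 1 + 2 + 3 + 3 + 1 + 0 + 0 + 0 + 0 = 36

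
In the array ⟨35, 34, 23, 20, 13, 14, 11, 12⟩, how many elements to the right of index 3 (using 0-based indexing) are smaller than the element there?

4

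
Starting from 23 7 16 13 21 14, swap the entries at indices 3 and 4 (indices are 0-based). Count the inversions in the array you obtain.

Inversions: 9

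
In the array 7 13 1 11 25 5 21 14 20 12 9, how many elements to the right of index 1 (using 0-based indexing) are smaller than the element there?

5 such elements

The element at index 1 is 13.
Elements after it: 1, 11, 25, 5, 21, 14, 20, 12, 9
Those smaller than 13: 1, 11, 5, 12, 9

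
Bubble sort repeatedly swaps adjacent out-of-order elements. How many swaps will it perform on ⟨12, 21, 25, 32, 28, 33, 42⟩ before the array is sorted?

There is 1 swap.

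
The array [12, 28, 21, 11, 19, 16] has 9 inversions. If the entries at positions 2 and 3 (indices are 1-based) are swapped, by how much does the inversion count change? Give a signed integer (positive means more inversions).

-1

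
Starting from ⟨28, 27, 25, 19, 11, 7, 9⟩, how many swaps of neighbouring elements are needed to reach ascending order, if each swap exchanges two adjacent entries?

20 adjacent swaps

Minimum adjacent swaps = number of inversions (each swap of adjacent out-of-order elements removes one inversion and no swap can remove more).
Count inversions — for each element, later elements that are smaller:
28: 27, 25, 19, 11, 7, 9 → 6
27: 25, 19, 11, 7, 9 → 5
25: 19, 11, 7, 9 → 4
19: 11, 7, 9 → 3
11: 7, 9 → 2
7: none → 0
9: none → 0
Total inversions: 6 + 5 + 4 + 3 + 2 + 0 + 0 = 20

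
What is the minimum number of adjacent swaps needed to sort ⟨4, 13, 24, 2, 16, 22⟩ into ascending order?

5

The minimum number of adjacent swaps to sort an array equals its inversion count, since every such swap removes exactly one inversion.
Count inversions — for each element, later elements that are smaller:
4: 2 → 1
13: 2 → 1
24: 2, 16, 22 → 3
2: none → 0
16: none → 0
22: none → 0
Total inversions: 1 + 1 + 3 + 0 + 0 + 0 = 5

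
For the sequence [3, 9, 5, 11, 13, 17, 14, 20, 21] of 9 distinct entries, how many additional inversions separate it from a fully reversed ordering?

34

Maximum inversions for 9 distinct elements is C(9, 2) = 9·8/2 = 36.
Current inversions — for each element, count later smaller elements:
3: 0
9: 1
5: 0
11: 0
13: 0
17: 1
14: 0
20: 0
21: 0
Current total: 0 + 1 + 0 + 0 + 0 + 1 + 0 + 0 + 0 = 2
Shortfall: 36 − 2 = 34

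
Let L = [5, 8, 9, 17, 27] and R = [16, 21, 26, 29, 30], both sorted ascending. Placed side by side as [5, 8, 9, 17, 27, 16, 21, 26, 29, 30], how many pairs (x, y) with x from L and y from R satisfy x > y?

There are 4 split inversions.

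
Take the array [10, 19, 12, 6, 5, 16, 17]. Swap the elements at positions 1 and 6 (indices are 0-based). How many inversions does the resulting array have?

Positions 1 and 6 hold 19 and 17; after swapping, the array is [10, 17, 12, 6, 5, 16, 19].
For each element, count later entries that are smaller:
10 → 6, 5 → 2
17 → 12, 6, 5, 16 → 4
12 → 6, 5 → 2
6 → 5 → 1
5 → none → 0
16 → none → 0
19 → none → 0
Sum: 2 + 4 + 2 + 1 + 0 + 0 + 0 = 9

9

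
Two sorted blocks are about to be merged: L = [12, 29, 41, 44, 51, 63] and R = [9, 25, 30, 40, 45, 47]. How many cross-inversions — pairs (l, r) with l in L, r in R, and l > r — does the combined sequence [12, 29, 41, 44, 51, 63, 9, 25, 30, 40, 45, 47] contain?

23

Take each right-half value and tally the left-half values above it:
r = 9: 12, 29, 41, 44, 51, 63 → 6
r = 25: 29, 41, 44, 51, 63 → 5
r = 30: 41, 44, 51, 63 → 4
r = 40: 41, 44, 51, 63 → 4
r = 45: 51, 63 → 2
r = 47: 51, 63 → 2
Cross-inversions: 6 + 5 + 4 + 4 + 2 + 2 = 23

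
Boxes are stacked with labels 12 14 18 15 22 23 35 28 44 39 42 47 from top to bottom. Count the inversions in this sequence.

Sweep left to right; for each value list the smaller values that follow it:
12: 0
14: 0
18: 1
15: 0
22: 0
23: 0
35: 1
28: 0
44: 2
39: 0
42: 0
47: 0
Sum: 0 + 0 + 1 + 0 + 0 + 0 + 1 + 0 + 2 + 0 + 0 + 0 = 4

4 inversions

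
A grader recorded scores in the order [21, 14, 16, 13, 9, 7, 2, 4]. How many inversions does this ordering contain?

26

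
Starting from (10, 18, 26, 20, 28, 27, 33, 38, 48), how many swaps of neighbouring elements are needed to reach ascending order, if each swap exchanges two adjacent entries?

2 swaps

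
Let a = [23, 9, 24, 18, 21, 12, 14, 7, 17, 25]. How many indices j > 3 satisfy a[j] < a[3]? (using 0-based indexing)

4 such elements

The element at index 3 is 18.
Elements after it: 21, 12, 14, 7, 17, 25
Those smaller than 18: 12, 14, 7, 17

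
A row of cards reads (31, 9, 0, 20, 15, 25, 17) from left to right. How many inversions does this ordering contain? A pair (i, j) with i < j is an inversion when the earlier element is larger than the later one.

There are 10 inversions.

For each element, count later entries that are smaller:
31: 6
9: 1
0: 0
20: 2
15: 0
25: 1
17: 0
Sum: 6 + 1 + 0 + 2 + 0 + 1 + 0 = 10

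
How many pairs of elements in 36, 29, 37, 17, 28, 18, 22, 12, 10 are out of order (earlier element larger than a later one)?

Inversions: 30

Sweep left to right; for each value list the smaller values that follow it:
36: 7
29: 6
37: 6
17: 2
28: 4
18: 2
22: 2
12: 1
10: 0
Sum: 7 + 6 + 6 + 2 + 4 + 2 + 2 + 1 + 0 = 30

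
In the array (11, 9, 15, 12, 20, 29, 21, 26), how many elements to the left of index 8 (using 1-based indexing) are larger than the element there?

The element at index 8 is 26.
Elements before it: 11, 9, 15, 12, 20, 29, 21
Those larger than 26: 29

1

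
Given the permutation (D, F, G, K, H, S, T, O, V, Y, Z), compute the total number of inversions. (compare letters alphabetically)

Count, for each position, how many later elements it exceeds:
D: 0
F: 0
G: 0
K: 1
H: 0
S: 1
T: 1
O: 0
V: 0
Y: 0
Z: 0
Sum: 0 + 0 + 0 + 1 + 0 + 1 + 1 + 0 + 0 + 0 + 0 = 3

There are 3 inversions.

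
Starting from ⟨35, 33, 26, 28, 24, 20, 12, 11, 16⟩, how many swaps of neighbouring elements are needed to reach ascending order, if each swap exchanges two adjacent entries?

33 adjacent swaps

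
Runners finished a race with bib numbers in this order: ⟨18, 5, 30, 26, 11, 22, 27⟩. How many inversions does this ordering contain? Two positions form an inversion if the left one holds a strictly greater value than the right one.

There are 8 out-of-order pairs.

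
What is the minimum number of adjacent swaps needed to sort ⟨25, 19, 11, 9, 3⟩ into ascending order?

10

Minimum adjacent swaps = number of inversions (each swap of adjacent out-of-order elements removes one inversion and no swap can remove more).
Count inversions — for each element, later elements that are smaller:
25: 19, 11, 9, 3 → 4
19: 11, 9, 3 → 3
11: 9, 3 → 2
9: 3 → 1
3: none → 0
Total inversions: 4 + 3 + 2 + 1 + 0 = 10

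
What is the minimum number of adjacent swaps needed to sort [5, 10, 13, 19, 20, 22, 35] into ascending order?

There are 0 swaps.

The minimum number of adjacent swaps to sort an array equals its inversion count, since every such swap removes exactly one inversion.
Count inversions — for each element, later elements that are smaller:
5: none → 0
10: none → 0
13: none → 0
19: none → 0
20: none → 0
22: none → 0
35: none → 0
Total inversions: 0 + 0 + 0 + 0 + 0 + 0 + 0 = 0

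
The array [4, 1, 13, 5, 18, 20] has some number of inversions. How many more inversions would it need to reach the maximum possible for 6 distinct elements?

13

Maximum inversions for 6 distinct elements is C(6, 2) = 6·5/2 = 15.
Current inversions — for each element, count later smaller elements:
4: 1
1: 0
13: 1
5: 0
18: 0
20: 0
Current total: 1 + 0 + 1 + 0 + 0 + 0 = 2
Shortfall: 15 − 2 = 13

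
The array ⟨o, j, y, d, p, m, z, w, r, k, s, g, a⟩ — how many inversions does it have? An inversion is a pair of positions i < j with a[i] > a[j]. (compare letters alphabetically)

Sweep left to right; for each value list the smaller values that follow it:
o → j, d, m, k, g, a → 6
j → d, g, a → 3
y → d, p, m, w, r, k, s, g, a → 9
d → a → 1
p → m, k, g, a → 4
m → k, g, a → 3
z → w, r, k, s, g, a → 6
w → r, k, s, g, a → 5
r → k, g, a → 3
k → g, a → 2
s → g, a → 2
g → a → 1
a → none → 0
Sum: 6 + 3 + 9 + 1 + 4 + 3 + 6 + 5 + 3 + 2 + 2 + 1 + 0 = 45

There are 45 inversions.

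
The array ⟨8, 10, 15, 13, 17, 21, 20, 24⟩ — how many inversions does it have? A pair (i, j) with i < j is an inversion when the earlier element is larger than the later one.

2

Sweep left to right; for each value list the smaller values that follow it:
8 → none → 0
10 → none → 0
15 → 13 → 1
13 → none → 0
17 → none → 0
21 → 20 → 1
20 → none → 0
24 → none → 0
Sum: 0 + 0 + 1 + 0 + 0 + 1 + 0 + 0 = 2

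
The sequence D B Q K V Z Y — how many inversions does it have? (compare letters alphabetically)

3

Inversion pairs (indices are 0-based):
(0,1): D > B
(2,3): Q > K
(5,6): Z > Y
That's 3 pairs.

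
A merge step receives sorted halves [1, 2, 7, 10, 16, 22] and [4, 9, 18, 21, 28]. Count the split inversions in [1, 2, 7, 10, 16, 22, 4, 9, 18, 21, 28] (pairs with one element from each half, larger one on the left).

For each element r of the right run, count left-run elements greater than r:
r = 4: 7, 10, 16, 22 → 4
r = 9: 10, 16, 22 → 3
r = 18: 22 → 1
r = 21: 22 → 1
r = 28: none → 0
Cross-inversions: 4 + 3 + 1 + 1 + 0 = 9

9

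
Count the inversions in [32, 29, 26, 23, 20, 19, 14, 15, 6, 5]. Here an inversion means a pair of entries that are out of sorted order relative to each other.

44 inversions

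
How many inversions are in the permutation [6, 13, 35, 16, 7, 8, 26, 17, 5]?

For each element, count later entries that are smaller:
6 → 5 → 1
13 → 7, 8, 5 → 3
35 → 16, 7, 8, 26, 17, 5 → 6
16 → 7, 8, 5 → 3
7 → 5 → 1
8 → 5 → 1
26 → 17, 5 → 2
17 → 5 → 1
5 → none → 0
Sum: 1 + 3 + 6 + 3 + 1 + 1 + 2 + 1 + 0 = 18

There are 18 inversions.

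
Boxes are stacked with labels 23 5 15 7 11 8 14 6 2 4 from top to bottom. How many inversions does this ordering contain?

33 out-of-order pairs

Sweep left to right; for each value list the smaller values that follow it:
23 → 5, 15, 7, 11, 8, 14, 6, 2, 4 → 9
5 → 2, 4 → 2
15 → 7, 11, 8, 14, 6, 2, 4 → 7
7 → 6, 2, 4 → 3
11 → 8, 6, 2, 4 → 4
8 → 6, 2, 4 → 3
14 → 6, 2, 4 → 3
6 → 2, 4 → 2
2 → none → 0
4 → none → 0
Sum: 9 + 2 + 7 + 3 + 4 + 3 + 3 + 2 + 0 + 0 = 33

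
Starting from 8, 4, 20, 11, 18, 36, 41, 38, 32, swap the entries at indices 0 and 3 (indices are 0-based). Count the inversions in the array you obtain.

8

Positions 0 and 3 hold 8 and 11; after swapping, the array is [11, 4, 20, 8, 18, 36, 41, 38, 32].
Element-by-element contributions:
11: 2
4: 0
20: 2
8: 0
18: 0
36: 1
41: 2
38: 1
32: 0
Sum: 2 + 0 + 2 + 0 + 0 + 1 + 2 + 1 + 0 = 8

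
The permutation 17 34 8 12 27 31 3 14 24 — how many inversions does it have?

Sweep left to right; for each value list the smaller values that follow it:
17 → 8, 12, 3, 14 → 4
34 → 8, 12, 27, 31, 3, 14, 24 → 7
8 → 3 → 1
12 → 3 → 1
27 → 3, 14, 24 → 3
31 → 3, 14, 24 → 3
3 → none → 0
14 → none → 0
24 → none → 0
Sum: 4 + 7 + 1 + 1 + 3 + 3 + 0 + 0 + 0 = 19

19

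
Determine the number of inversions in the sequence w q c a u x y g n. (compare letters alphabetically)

For each element, count later entries that are smaller:
w: 6
q: 4
c: 1
a: 0
u: 2
x: 2
y: 2
g: 0
n: 0
Sum: 6 + 4 + 1 + 0 + 2 + 2 + 2 + 0 + 0 = 17

Inversions: 17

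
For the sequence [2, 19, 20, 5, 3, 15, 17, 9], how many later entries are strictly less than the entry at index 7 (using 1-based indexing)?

1

The element at index 7 is 17.
Elements after it: 9
Those smaller than 17: 9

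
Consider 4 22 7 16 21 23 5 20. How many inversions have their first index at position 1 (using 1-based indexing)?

0

The element at index 1 is 4.
Elements after it: 22, 7, 16, 21, 23, 5, 20
None of them are smaller than 4.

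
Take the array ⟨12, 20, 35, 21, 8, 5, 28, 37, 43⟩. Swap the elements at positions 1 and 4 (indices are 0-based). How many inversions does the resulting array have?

Positions 1 and 4 hold 20 and 8; after swapping, the array is [12, 8, 35, 21, 20, 5, 28, 37, 43].
Element-by-element contributions:
12 → 8, 5 → 2
8 → 5 → 1
35 → 21, 20, 5, 28 → 4
21 → 20, 5 → 2
20 → 5 → 1
5 → none → 0
28 → none → 0
37 → none → 0
43 → none → 0
Sum: 2 + 1 + 4 + 2 + 1 + 0 + 0 + 0 + 0 = 10

10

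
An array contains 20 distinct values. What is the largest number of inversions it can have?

190

The maximum occurs when the array is in strictly decreasing order: every one of the C(20, 2) pairs is inverted.
C(20, 2) = 20·19/2 = 190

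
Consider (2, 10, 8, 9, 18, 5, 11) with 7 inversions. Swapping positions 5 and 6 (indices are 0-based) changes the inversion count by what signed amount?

+1

Positions 5 and 6 hold 5 and 11; after swapping, the array is [2, 10, 8, 9, 18, 11, 5].
Sweep left to right; for each value list the smaller values that follow it:
2 → none → 0
10 → 8, 9, 5 → 3
8 → 5 → 1
9 → 5 → 1
18 → 11, 5 → 2
11 → 5 → 1
5 → none → 0
Sum: 0 + 3 + 1 + 1 + 2 + 1 + 0 = 8
Change: 8 − 7 = +1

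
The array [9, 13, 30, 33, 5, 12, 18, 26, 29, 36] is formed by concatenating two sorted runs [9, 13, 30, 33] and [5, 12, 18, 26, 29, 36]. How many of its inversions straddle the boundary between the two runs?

There are 13 split inversions.

For each element r of the right run, count left-run elements greater than r:
r = 5: 9, 13, 30, 33 → 4
r = 12: 13, 30, 33 → 3
r = 18: 30, 33 → 2
r = 26: 30, 33 → 2
r = 29: 30, 33 → 2
r = 36: none → 0
Cross-inversions: 4 + 3 + 2 + 2 + 2 + 0 = 13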